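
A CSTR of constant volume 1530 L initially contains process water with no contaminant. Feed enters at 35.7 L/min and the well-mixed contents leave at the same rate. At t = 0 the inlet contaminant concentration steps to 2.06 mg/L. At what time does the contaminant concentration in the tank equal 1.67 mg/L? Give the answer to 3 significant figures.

71.3 min

Species balance on the tank: V dC/dt = Q(C_in − C), so τ = V/Q = 42.857 min.
C(t) = C_in + (C₀ − C_in) e^(−t/τ). Set C = 1.67 and solve for t:
e^(−t/τ) = (C − C_in)/(C₀ − C_in) = (1.67 − 2.06)/(0 − 2.06) = 0.18932
t = −τ ln(…) = 42.857 × 1.6643 = 71.328 min.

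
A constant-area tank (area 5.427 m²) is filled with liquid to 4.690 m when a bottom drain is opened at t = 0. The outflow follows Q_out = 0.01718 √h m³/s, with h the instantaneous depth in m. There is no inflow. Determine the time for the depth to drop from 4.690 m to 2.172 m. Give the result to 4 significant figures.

A dh/dt = −Q_out = −0.01718 √h.
∫ h^(−1/2) dh = −(0.01718/A) ∫ dt, giving 2√h = 2√h₀ − (0.01718/A) t.
t = 2A(√h₀ − √h)/0.01718 = 2·5.427·(√4.690 − √2.172)/0.01718
  = 10.8540 × (2.16564 − 1.47377) / 0.01718 = 437.110 s.

437.1 s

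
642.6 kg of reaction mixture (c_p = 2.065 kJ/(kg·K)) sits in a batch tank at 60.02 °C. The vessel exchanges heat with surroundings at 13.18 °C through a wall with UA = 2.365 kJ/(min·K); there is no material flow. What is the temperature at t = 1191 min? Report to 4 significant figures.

Lumped-capacitance energy balance: M c_p dT/dt = UA(T_amb − T).
dT/dt = (T_ss − T)/τ with T_ss = T_amb = 13.1800 °C, τ = M c_p/UA = 642.6·2.065/2.365 = 561.086 min.
Integrating: T(t) = T_ss + (T₀ − T_ss) e^(−t/τ).
T(1191) = 13.1800 + (46.8400)·0.119712 = 18.7873 °C.

18.79 °C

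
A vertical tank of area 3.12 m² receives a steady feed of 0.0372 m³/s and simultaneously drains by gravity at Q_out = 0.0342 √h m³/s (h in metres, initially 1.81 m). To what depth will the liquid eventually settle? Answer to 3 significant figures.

Level balance: A dh/dt = 0.0372 − 0.0342 √h. Setting dh/dt = 0:
Q_in = 0.0342 √h_ss ⇒ √h_ss = 0.0372/0.0342 = 1.0877.
h_ss = 1.0877² = 1.1831 m. (Since h₀ = 1.81 m > h_ss, the level will fall toward this value.)

1.18 m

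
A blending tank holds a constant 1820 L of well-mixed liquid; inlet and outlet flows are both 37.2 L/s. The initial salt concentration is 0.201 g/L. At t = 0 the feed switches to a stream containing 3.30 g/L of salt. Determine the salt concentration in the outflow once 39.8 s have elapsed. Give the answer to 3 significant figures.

Mass balance on the solute (V constant): V dC/dt = Q(C_in − C).
So dC/dt = (C_in − C)/τ with τ = V/Q = 1820/37.2 = 48.925 s.
This is linear first-order; C(t) = C_in + (C₀ − C_in) e^(−t/τ).
C(39.8) = 3.30 + (0.201 − 3.30)·e^(−39.8/48.925) = 3.30 + (-3.0990)·0.44331 = 1.9262 g/L.

1.93 g/L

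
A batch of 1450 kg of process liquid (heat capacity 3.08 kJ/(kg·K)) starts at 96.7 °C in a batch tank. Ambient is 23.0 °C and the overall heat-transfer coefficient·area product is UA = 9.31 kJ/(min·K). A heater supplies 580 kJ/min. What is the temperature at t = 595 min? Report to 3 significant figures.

88.6 °C

M c_p dT/dt = −UA(T − T_amb) + Q̇.
dT/dt = (T_ss − T)/τ with T_ss = T_amb + Q̇/UA = 23.0 + 580/9.31 = 85.299 °C, τ = M c_p/UA = 1450·3.08/9.31 = 479.70 min.
Solution: T(t) = T_ss + (T₀ − T_ss) e^(−t/τ).
T(595) = 85.299 + (11.401)·0.28928 = 88.597 °C.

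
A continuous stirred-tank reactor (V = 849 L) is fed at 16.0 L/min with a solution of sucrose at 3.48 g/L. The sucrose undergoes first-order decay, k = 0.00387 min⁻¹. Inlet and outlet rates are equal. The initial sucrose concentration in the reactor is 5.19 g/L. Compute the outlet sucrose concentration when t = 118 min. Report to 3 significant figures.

V dC/dt = Q(C_in − C) − k V C.
This is linear with rate a = Q/V + k = 0.022716 min⁻¹.
C_ss = Q C_in/(Q + kV) = 2.8871 g/L; C(t) = C_ss + (C₀ − C_ss) e^(−a t).
C(118) = 2.8871 + (2.3029)·e^(−0.022716·118) = 2.8871 + (2.3029)·0.068532 = 3.0449 g/L.

3.04 g/L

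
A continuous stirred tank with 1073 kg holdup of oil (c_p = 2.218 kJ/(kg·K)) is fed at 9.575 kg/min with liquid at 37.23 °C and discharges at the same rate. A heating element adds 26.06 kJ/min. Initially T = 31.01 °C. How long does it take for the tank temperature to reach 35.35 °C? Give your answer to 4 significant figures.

97.96 min

M c_p dT/dt = ṁ c_p (T_in − T) + Q̇.
τ = M/ṁ = 112.063 min; T_ss = T_in + Q̇/(ṁ c_p) = 38.4571 °C.
T(t) = T_ss + (T₀ − T_ss) e^(−t/τ). Set T = 35.35:
e^(−t/τ) = (35.35 − 38.4571)/(31.01 − 38.4571) = 0.417222
t = −112.063 · ln(0.417222) = 97.9582 min.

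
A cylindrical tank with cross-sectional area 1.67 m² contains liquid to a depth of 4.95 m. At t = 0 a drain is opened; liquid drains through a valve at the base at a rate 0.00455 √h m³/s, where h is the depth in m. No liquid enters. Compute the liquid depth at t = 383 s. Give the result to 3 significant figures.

A dh/dt = −Q_out = −0.00455 √h.
∫ h^(−1/2) dh = −(0.00455/A) ∫ dt, giving 2√h = 2√h₀ − (0.00455/A) t.
√h = √4.95 − 0.00455·383/(2·1.67) = 2.2249 − 0.52175 = 1.7031.
h = 1.7031² = 2.9006 m.

2.90 m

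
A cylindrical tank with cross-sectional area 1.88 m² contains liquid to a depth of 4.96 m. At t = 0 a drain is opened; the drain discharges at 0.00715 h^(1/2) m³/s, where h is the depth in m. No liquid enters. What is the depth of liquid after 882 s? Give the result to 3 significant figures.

With no inflow, A dh/dt = −0.00715 √h.
∫ h^(−1/2) dh = −(0.00715/A) ∫ dt, giving 2√h = 2√h₀ − (0.00715/A) t.
√h = √4.96 − 0.00715·882/(2·1.88) = 2.2271 − 1.6772 = 0.54990.
h = 0.54990² = 0.30239 m.

0.302 m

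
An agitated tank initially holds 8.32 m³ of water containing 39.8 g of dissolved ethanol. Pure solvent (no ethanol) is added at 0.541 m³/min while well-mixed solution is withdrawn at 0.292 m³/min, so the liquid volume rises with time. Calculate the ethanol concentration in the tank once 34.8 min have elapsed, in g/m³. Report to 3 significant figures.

1.01 g/m³

Total volume: dV/dt = Q_in − Q_out = 0.24900 m³/min, so V(t) = 8.32 + 0.24900 t and V(34.8) = 16.985 m³.
Species balance (pure solvent in): dm/dt = −Q_out · m/V(t).
Separate: dm/m = −Q_out dt/V(t) ⇒ ln(m/m₀) = −(Q_out/(Q_in−Q_out)) ln(V/V₀).
m = m₀ (V₀/V)^(Q_out/(Q_in−Q_out)) = 39.8 × (8.32/16.985)^(1.1727) = 17.235 g.
C = m/V = 17.235/16.985 = 1.0147 g/m³.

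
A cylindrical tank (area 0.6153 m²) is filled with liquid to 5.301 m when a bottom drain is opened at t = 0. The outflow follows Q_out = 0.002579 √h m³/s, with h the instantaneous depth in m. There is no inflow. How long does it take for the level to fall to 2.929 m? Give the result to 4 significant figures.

282.0 s

A dh/dt = −Q_out = −0.002579 √h.
∫ h^(−1/2) dh = −(0.002579/A) ∫ dt, giving 2√h = 2√h₀ − (0.002579/A) t.
t = 2A(√h₀ − √h)/0.002579 = 2·0.6153·(√5.301 − √2.929)/0.002579
  = 1.23060 × (2.30239 − 1.71143) / 0.002579 = 281.982 s.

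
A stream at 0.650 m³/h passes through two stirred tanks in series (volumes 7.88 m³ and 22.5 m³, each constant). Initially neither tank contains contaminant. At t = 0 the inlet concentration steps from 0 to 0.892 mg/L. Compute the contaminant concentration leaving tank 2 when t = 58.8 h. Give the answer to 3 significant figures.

Each tank obeys Vᵢ dCᵢ/dt = Q(Cᵢ₋₁ − Cᵢ), so τᵢ = Vᵢ/Q.
τ₁ = 7.88/0.650 = 12.123 h; τ₂ = 22.5/0.650 = 34.615 h.
Tank 1: C₁ = C_in(1 − e^(−t/τ₁)). Tank 2 (τ₁ ≠ τ₂): C₂ = C_in[1 − (τ₁ e^(−t/τ₁) − τ₂ e^(−t/τ₂))/(τ₁ − τ₂)].
At t = 58.8: e^(−t/τ₁) = 0.0078264, e^(−t/τ₂) = 0.18293.
C₂ = 0.892·[1 − (12.123·0.0078264 − 34.615·0.18293)/(-22.492)] = 0.892·0.72270 = 0.64464 mg/L.

0.645 mg/L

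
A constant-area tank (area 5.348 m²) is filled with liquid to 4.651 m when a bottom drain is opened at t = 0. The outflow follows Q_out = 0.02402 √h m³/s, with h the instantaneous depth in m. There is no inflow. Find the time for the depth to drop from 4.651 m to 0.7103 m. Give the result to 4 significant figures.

585.0 s

With no inflow, A dh/dt = −0.02402 √h.
Separate and integrate: 2(√h − √h₀) = −(0.02402/A) t.
t = 2A(√h₀ − √h)/0.02402 = 2·5.348·(√4.651 − √0.7103)/0.02402
  = 10.6960 × (2.15662 − 0.842793) / 0.02402 = 585.040 s.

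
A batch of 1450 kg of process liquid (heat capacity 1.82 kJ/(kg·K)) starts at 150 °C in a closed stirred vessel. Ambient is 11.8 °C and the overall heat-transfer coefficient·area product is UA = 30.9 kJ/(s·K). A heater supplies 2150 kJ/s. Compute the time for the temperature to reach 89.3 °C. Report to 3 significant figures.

184 s

M c_p dT/dt = −UA(T − T_amb) + Q̇.
τ = M c_p/UA = 85.405 s; T_ss = T_amb + Q̇/UA = 11.8 + 2150/30.9 = 81.379 °C.
T(t) = T_ss + (T₀ − T_ss)e^(−t/τ); set T = 89.3:
t = −τ ln[(T − T_ss)/(T₀ − T_ss)] = −85.405 · ln(0.11543) = 184.40 s.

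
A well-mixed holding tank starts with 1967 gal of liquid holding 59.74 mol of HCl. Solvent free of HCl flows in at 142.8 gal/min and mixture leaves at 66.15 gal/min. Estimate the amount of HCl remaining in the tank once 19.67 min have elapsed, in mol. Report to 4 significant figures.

36.56 mol

Total volume: dV/dt = Q_in − Q_out = 76.6500 gal/min, so V(t) = 1967 + 76.6500 t and V(19.67) = 3474.71 gal.
No HCl enters, so dm/dt = −Q_out · (m/V).
dm/m = −Q_out dt/(V₀ + 76.6500 t); integrating gives ln(m/m₀) = −(Q_out/(Q_in−Q_out)) ln(V/V₀).
m = m₀ (V₀/V)^(Q_out/(Q_in−Q_out)) = 59.74 × (1967/3474.71)^(0.863014) = 36.5597 mol.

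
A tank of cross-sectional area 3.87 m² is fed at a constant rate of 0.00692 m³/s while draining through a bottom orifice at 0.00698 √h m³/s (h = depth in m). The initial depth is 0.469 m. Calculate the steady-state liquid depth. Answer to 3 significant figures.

Level balance: A dh/dt = 0.00692 − 0.00698 √h. Setting dh/dt = 0:
Q_in = 0.00698 √h_ss ⇒ √h_ss = 0.00692/0.00698 = 0.99140.
h_ss = 0.99140² = 0.98288 m. (Since h₀ = 0.469 m < h_ss, the level will rise toward this value.)

0.983 m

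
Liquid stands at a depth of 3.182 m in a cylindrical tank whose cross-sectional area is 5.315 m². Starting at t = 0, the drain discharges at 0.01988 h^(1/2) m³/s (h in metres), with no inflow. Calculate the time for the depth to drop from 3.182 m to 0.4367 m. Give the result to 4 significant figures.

600.5 s

A dh/dt = −Q_out = −0.01988 √h.
∫ h^(−1/2) dh = −(0.01988/A) ∫ dt, giving 2√h = 2√h₀ − (0.01988/A) t.
t = 2A(√h₀ − √h)/0.01988 = 2·5.315·(√3.182 − √0.4367)/0.01988
  = 10.6300 × (1.78382 − 0.660833) / 0.01988 = 600.468 s.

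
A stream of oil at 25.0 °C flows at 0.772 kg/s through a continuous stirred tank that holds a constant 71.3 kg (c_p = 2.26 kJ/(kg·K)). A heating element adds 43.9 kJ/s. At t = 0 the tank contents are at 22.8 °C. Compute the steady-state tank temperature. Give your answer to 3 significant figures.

50.2 °C

M c_p dT/dt = ṁ c_p (T_in − T) + Q̇.
At steady state dT/dt = 0 ⇒ T_ss = T_in + Q̇/(ṁ c_p) = 25.0 + 43.9/(0.772·2.26) = 50.162 °C.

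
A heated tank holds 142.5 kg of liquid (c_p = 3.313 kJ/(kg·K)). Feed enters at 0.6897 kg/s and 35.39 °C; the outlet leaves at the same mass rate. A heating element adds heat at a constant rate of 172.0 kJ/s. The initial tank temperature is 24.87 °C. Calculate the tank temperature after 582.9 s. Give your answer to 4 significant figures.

Heat balance on the well-mixed liquid: M c_p dT/dt = ṁ c_p (T_in − T) + 172.0.
Rearrange: dT/dt = (T_ss − T)/τ with τ = M/ṁ = 206.612 s and T_ss = T_in + Q̇/(ṁ c_p) = 110.664 °C.
Solution: T(t) = T_ss + (T₀ − T_ss) e^(−t/τ).
T(582.9) = 110.664 + (-85.7943)·e^(−582.9/206.612) = 110.664 + (-85.7943)·0.0595323 = 105.557 °C.

105.6 °C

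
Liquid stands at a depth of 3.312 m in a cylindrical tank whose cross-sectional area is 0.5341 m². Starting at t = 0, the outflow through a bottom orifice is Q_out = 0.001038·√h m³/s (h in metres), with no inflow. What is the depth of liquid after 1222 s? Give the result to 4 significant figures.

0.4000 m

With no inflow, A dh/dt = −0.001038 √h.
∫ h^(−1/2) dh = −(0.001038/A) ∫ dt, giving 2√h = 2√h₀ − (0.001038/A) t.
√h = √3.312 − 0.001038·1222/(2·0.5341) = 1.81989 − 1.18745 = 0.632438.
h = 0.632438² = 0.399978 m.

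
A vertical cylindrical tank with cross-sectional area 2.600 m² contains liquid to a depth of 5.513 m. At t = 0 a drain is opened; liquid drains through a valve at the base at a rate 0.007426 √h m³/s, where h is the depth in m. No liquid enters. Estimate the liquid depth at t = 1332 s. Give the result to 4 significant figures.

0.1987 m

Mass balance (ρ constant): A dh/dt = −0.007426 √h.
∫ h^(−1/2) dh = −(0.007426/A) ∫ dt, giving 2√h = 2√h₀ − (0.007426/A) t.
√h = √5.513 − 0.007426·1332/(2·2.600) = 2.34798 − 1.90220 = 0.445779.
h = 0.445779² = 0.198719 m.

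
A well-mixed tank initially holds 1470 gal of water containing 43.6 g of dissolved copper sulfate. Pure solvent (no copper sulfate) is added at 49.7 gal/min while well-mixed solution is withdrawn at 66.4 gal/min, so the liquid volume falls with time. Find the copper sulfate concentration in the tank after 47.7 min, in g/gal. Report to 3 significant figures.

0.00291 g/gal

Total volume: dV/dt = Q_in − Q_out = -16.700 gal/min, so V(t) = 1470 − 16.700 t and V(47.7) = 673.41 gal.
Species balance (pure solvent in): dm/dt = −Q_out · m/V(t).
Separate: dm/m = −Q_out dt/V(t) ⇒ ln(m/m₀) = −(Q_out/(Q_in−Q_out)) ln(V/V₀).
m = m₀ (V₀/V)^(Q_out/(Q_in−Q_out)) = 43.6 × (1470/673.41)^(-3.9760) = 1.9564 g.
C = m/V = 1.9564/673.41 = 0.0029052 g/gal.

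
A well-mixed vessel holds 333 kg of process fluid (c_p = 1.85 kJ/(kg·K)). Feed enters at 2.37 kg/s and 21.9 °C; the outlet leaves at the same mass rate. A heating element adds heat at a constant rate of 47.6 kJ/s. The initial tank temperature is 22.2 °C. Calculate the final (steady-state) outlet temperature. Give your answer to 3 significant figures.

M c_p dT/dt = ṁ c_p (T_in − T) + Q̇.
At steady state dT/dt = 0 ⇒ T_ss = T_in + Q̇/(ṁ c_p) = 21.9 + 47.6/(2.37·1.85) = 32.756 °C.

32.8 °C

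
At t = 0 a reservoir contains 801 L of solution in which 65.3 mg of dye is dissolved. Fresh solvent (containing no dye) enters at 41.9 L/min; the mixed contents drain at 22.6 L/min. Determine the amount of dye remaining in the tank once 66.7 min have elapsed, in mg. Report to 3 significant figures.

21.3 mg

Total volume: dV/dt = Q_in − Q_out = 19.300 L/min, so V(t) = 801 + 19.300 t and V(66.7) = 2088.3 L.
Solute balance: dm/dt = 0 − Q_out C = −Q_out m/V(t).
dm/m = −Q_out dt/(V₀ + 19.300 t); integrating gives ln(m/m₀) = −(Q_out/(Q_in−Q_out)) ln(V/V₀).
m = m₀ (V₀/V)^(Q_out/(Q_in−Q_out)) = 65.3 × (801/2088.3)^(1.1710) = 21.261 mg.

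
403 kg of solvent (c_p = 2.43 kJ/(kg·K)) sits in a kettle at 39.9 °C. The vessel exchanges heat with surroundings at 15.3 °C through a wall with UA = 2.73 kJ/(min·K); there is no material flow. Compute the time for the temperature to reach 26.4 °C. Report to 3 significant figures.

285 min

M c_p dT/dt = −UA(T − T_amb).
τ = M c_p/UA = 358.71 min; T_ss = T_amb = 15.300 °C.
T(t) = T_ss + (T₀ − T_ss)e^(−t/τ); set T = 26.4:
t = −τ ln[(T − T_ss)/(T₀ − T_ss)] = −358.71 · ln(0.45122) = 285.47 min.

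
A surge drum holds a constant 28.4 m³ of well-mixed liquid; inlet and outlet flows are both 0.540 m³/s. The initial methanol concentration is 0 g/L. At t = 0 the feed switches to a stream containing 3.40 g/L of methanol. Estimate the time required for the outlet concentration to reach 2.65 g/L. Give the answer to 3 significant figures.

79.5 s

Species balance: V dC/dt = Q(C_in − C) ⇒ τ = V/Q = 52.593 s.
C(t) = C_in + (C₀ − C_in) e^(−t/τ). Set C = 2.65 and solve for t:
e^(−t/τ) = (C − C_in)/(C₀ − C_in) = (2.65 − 3.40)/(0 − 3.40) = 0.22059
t = −τ ln(…) = 52.593 × 1.5115 = 79.491 s.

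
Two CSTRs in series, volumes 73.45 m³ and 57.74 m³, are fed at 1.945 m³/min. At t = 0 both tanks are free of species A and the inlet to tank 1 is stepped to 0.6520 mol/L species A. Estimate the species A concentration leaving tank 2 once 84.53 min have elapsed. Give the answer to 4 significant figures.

0.4659 mol/L

Each tank obeys Vᵢ dCᵢ/dt = Q(Cᵢ₋₁ − Cᵢ), so τᵢ = Vᵢ/Q.
τ₁ = 73.45/1.945 = 37.7635 min; τ₂ = 57.74/1.945 = 29.6864 min.
Tank 1: C₁ = C_in(1 − e^(−t/τ₁)). Tank 2 (τ₁ ≠ τ₂): C₂ = C_in[1 − (τ₁ e^(−t/τ₁) − τ₂ e^(−t/τ₂))/(τ₁ − τ₂)].
At t = 84.53: e^(−t/τ₁) = 0.106628, e^(−t/τ₂) = 0.0579929.
C₂ = 0.6520·[1 − (37.7635·0.106628 − 29.6864·0.0579929)/(8.07712)] = 0.6520·0.714618 = 0.465931 mol/L.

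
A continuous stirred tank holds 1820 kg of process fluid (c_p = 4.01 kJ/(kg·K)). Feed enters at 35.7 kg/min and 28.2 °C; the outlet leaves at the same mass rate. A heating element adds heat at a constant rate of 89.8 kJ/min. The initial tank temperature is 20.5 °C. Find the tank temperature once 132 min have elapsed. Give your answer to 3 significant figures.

28.2 °C

M c_p dT/dt = ṁ c_p (T_in − T) + Q̇.
τ = M/ṁ = 50.980 min; T_ss = T_in + Q̇/(ṁ c_p) = 28.2 + 89.8/(35.7·4.01) = 28.827 °C.
T approaches T_ss exponentially: T(t) = T_ss + (T₀ − T_ss) e^(−t/τ).
T(132) = 28.827 + (-8.3273)·e^(−132/50.980) = 28.827 + (-8.3273)·0.075078 = 28.202 °C.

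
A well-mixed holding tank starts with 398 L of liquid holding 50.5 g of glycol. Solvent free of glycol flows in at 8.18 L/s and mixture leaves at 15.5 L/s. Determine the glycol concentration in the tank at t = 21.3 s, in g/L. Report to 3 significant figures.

0.0728 g/L

Let m(t) be the amount of glycol. Volume: V(t) = V₀ + (Q_in − Q_out) t = 398 − 7.3200 t; V(21.3) = 242.08 L.
No glycol enters, so dm/dt = −Q_out · (m/V).
dm/m = −Q_out dt/(V₀ − 7.3200 t); integrating gives ln(m/m₀) = −(Q_out/(Q_in−Q_out)) ln(V/V₀).
m = m₀ (V₀/V)^(Q_out/(Q_in−Q_out)) = 50.5 × (398/242.08)^(-2.1175) = 17.623 g.
C = m/V = 17.623/242.08 = 0.072799 g/L.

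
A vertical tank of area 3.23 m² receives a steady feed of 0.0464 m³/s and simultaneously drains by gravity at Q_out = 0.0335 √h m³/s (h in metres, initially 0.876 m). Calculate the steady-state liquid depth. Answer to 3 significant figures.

1.92 m

Level balance: A dh/dt = 0.0464 − 0.0335 √h. Setting dh/dt = 0:
Q_in = 0.0335 √h_ss ⇒ √h_ss = 0.0464/0.0335 = 1.3851.
h_ss = 1.3851² = 1.9184 m. (Since h₀ = 0.876 m < h_ss, the level will rise toward this value.)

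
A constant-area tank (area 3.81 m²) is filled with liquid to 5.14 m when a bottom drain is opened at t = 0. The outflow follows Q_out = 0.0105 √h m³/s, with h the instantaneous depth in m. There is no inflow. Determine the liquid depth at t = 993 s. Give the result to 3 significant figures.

0.808 m

With no inflow, A dh/dt = −0.0105 √h.
This is separable: 2 d(√h)/dt = −0.0105/A, so √h = √h₀ − (0.0105/(2A)) t.
√h = √5.14 − 0.0105·993/(2·3.81) = 2.2672 − 1.3683 = 0.89885.
h = 0.89885² = 0.80793 m.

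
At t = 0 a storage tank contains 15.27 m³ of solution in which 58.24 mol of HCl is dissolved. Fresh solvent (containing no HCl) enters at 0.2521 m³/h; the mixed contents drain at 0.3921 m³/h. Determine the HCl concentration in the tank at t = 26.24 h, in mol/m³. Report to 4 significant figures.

Let m(t) be the amount of HCl. Volume: V(t) = V₀ + (Q_in − Q_out) t = 15.27 − 0.140000 t; V(26.24) = 11.5964 m³.
Species balance (pure solvent in): dm/dt = −Q_out · m/V(t).
dm/m = −Q_out dt/(V₀ − 0.140000 t); integrating gives ln(m/m₀) = −(Q_out/(Q_in−Q_out)) ln(V/V₀).
m = m₀ (V₀/V)^(Q_out/(Q_in−Q_out)) = 58.24 × (15.27/11.5964)^(-2.80071) = 26.9458 mol.
C = m/V = 26.9458/11.5964 = 2.32364 mol/m³.

2.324 mol/m³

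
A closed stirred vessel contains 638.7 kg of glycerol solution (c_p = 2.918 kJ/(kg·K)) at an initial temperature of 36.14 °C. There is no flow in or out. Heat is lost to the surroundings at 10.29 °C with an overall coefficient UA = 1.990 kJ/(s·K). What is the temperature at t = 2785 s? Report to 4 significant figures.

Lumped-capacitance energy balance: M c_p dT/dt = UA(T_amb − T).
dT/dt = (T_ss − T)/τ with T_ss = T_amb = 10.2900 °C, τ = M c_p/UA = 638.7·2.918/1.990 = 936.546 s.
Solution: T(t) = T_ss + (T₀ − T_ss) e^(−t/τ).
T(2785) = 10.2900 + (25.8500)·0.0511142 = 11.6113 °C.

11.61 °C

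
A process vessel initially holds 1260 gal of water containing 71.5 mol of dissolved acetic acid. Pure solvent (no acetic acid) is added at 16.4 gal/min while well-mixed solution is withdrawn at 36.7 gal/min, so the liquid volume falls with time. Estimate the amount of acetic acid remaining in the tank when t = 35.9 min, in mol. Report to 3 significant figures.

15.0 mol

Total volume: dV/dt = Q_in − Q_out = -20.300 gal/min, so V(t) = 1260 − 20.300 t and V(35.9) = 531.23 gal.
Species balance (pure solvent in): dm/dt = −Q_out · m/V(t).
dm/m = −Q_out dt/(V₀ − 20.300 t); integrating gives ln(m/m₀) = −(Q_out/(Q_in−Q_out)) ln(V/V₀).
m = m₀ (V₀/V)^(Q_out/(Q_in−Q_out)) = 71.5 × (1260/531.23)^(-1.8079) = 15.003 mol.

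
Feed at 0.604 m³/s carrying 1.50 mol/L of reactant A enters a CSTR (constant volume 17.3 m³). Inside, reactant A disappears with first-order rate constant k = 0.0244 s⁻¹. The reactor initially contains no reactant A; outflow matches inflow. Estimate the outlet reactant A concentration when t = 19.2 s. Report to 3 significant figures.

Accumulation = in − out − consumed: V dC/dt = Q C_in − Q C − k V C.
dC/dt = (Q/V) C_in − (Q/V + k) C; effective rate a = Q/V + k = 0.034913 + 0.0244 = 0.059313 s⁻¹.
C_ss = Q C_in/(Q + kV) = 0.88294 mol/L; C(t) = C_ss + (C₀ − C_ss) e^(−a t).
C(19.2) = 0.88294 + (-0.88294)·e^(−0.059313·19.2) = 0.88294 + (-0.88294)·0.32020 = 0.60022 mol/L.

0.600 mol/L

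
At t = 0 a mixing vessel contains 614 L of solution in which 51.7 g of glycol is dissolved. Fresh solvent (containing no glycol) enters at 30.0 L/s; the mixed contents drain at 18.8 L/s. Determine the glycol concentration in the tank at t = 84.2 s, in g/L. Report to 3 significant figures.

0.00696 g/L

Total volume: dV/dt = Q_in − Q_out = 11.200 L/s, so V(t) = 614 + 11.200 t and V(84.2) = 1557.0 L.
Solute balance: dm/dt = 0 − Q_out C = −Q_out m/V(t).
dm/m = −Q_out dt/(V₀ + 11.200 t); integrating gives ln(m/m₀) = −(Q_out/(Q_in−Q_out)) ln(V/V₀).
m = m₀ (V₀/V)^(Q_out/(Q_in−Q_out)) = 51.7 × (614/1557.0)^(1.6786) = 10.842 g.
C = m/V = 10.842/1557.0 = 0.0069635 g/L.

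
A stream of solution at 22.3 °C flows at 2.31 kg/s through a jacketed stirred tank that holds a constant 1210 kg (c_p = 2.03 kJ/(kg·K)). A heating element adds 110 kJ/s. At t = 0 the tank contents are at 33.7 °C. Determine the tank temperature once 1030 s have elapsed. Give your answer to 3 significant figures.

44.1 °C

Heat balance on the well-mixed liquid: M c_p dT/dt = ṁ c_p (T_in − T) + 110.
τ = M/ṁ = 523.81 s; T_ss = T_in + Q̇/(ṁ c_p) = 22.3 + 110/(2.31·2.03) = 45.758 °C.
T approaches T_ss exponentially: T(t) = T_ss + (T₀ − T_ss) e^(−t/τ).
T(1030) = 45.758 + (-12.058)·e^(−1030/523.81) = 45.758 + (-12.058)·0.13996 = 44.070 °C.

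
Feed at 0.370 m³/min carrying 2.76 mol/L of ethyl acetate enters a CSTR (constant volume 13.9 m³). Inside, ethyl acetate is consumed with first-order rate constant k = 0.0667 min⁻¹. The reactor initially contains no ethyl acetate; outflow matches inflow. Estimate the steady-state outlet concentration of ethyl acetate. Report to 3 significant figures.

0.787 mol/L

Accumulation = in − out − consumed: V dC/dt = Q C_in − Q C − k V C.
Steady state (dC/dt = 0): C_ss = Q C_in/(Q + kV) = C_in/(1 + kV/Q).
C_ss = 0.370·2.76/(0.370 + 0.0667·13.9) = 1.0212/1.2971 = 0.78728 mol/L.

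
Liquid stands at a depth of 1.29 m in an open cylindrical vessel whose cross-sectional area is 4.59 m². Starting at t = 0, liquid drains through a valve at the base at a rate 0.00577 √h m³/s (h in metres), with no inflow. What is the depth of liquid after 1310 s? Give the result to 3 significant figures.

A dh/dt = −Q_out = −0.00577 √h.
This is separable: 2 d(√h)/dt = −0.00577/A, so √h = √h₀ − (0.00577/(2A)) t.
√h = √1.29 − 0.00577·1310/(2·4.59) = 1.1358 − 0.82339 = 0.31239.
h = 0.31239² = 0.097590 m.

0.0976 m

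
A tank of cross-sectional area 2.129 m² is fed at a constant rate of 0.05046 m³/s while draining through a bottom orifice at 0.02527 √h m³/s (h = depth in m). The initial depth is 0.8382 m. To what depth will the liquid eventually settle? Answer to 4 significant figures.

3.987 m

A dh/dt = Q_in − 0.02527 √h. Steady state requires inflow = outflow:
Q_in = 0.02527 √h_ss ⇒ √h_ss = 0.05046/0.02527 = 1.99683.
h_ss = 1.99683² = 3.98735 m. (Since h₀ = 0.8382 m < h_ss, the level will rise toward this value.)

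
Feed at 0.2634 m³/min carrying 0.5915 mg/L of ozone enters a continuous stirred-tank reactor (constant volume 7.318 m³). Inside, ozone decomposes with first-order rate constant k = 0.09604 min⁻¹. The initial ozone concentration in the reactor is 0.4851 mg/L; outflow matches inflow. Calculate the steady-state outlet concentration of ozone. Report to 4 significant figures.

0.1612 mg/L

Accumulation = in − out − consumed: V dC/dt = Q C_in − Q C − k V C.
At steady state: 0 = Q C_in − (Q + kV) C_ss, so C_ss = Q C_in/(Q + kV).
C_ss = 0.2634·0.5915/(0.2634 + 0.09604·7.318) = 0.155801/0.966221 = 0.161248 mg/L.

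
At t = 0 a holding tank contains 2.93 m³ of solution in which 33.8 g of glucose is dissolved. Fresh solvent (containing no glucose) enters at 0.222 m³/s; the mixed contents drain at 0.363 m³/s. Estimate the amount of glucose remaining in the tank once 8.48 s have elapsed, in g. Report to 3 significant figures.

8.76 g

Let m(t) be the amount of glucose. Volume: V(t) = V₀ + (Q_in − Q_out) t = 2.93 − 0.14100 t; V(8.48) = 1.7343 m³.
Species balance (pure solvent in): dm/dt = −Q_out · m/V(t).
Separate: dm/m = −Q_out dt/V(t) ⇒ ln(m/m₀) = −(Q_out/(Q_in−Q_out)) ln(V/V₀).
m = m₀ (V₀/V)^(Q_out/(Q_in−Q_out)) = 33.8 × (2.93/1.7343)^(-2.5745) = 8.7622 g.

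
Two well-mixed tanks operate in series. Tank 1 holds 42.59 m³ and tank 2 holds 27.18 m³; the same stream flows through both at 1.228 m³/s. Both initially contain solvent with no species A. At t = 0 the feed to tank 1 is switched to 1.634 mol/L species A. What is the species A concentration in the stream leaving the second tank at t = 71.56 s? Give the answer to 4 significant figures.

Time constants: τᵢ = Vᵢ/Q for each well-mixed tank.
τ₁ = 42.59/1.228 = 34.6824 s; τ₂ = 27.18/1.228 = 22.1336 s.
Solving the cascade with C₁(0)=C₂(0)=0 gives C₂(t) = C_in[1 − (τ₁ e^(−t/τ₁) − τ₂ e^(−t/τ₂))/(τ₁ − τ₂)].
At t = 71.56: e^(−t/τ₁) = 0.127035, e^(−t/τ₂) = 0.0394350.
C₂ = 1.634·[1 − (34.6824·0.127035 − 22.1336·0.0394350)/(12.5489)] = 1.634·0.718457 = 1.17396 mol/L.

1.174 mol/L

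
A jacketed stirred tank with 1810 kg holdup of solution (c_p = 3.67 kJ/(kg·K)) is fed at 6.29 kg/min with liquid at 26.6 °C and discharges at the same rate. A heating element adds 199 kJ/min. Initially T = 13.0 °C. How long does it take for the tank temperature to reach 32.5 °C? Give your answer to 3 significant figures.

604 min

Heat balance on the well-mixed liquid: M c_p dT/dt = ṁ c_p (T_in − T) + 199.
τ = M/ṁ = 287.76 min; T_ss = T_in + Q̇/(ṁ c_p) = 35.221 °C.
T(t) = T_ss + (T₀ − T_ss) e^(−t/τ). Set T = 32.5:
e^(−t/τ) = (32.5 − 35.221)/(13.0 − 35.221) = 0.12244
t = −287.76 · ln(0.12244) = 604.34 min.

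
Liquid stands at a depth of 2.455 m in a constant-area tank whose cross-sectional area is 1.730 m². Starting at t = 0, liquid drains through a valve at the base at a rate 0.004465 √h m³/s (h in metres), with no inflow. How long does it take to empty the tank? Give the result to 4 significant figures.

1214 s

A dh/dt = −Q_out = −0.004465 √h.
Separate and integrate: 2(√h − √h₀) = −(0.004465/A) t.
Set h = 0: 2√h₀ = (0.004465/A) t_empty ⇒ t_empty = 2A√h₀/0.004465.
t_empty = 2·1.730·√2.455/0.004465 = 3.46000·1.56684/0.004465 = 1214.17 s.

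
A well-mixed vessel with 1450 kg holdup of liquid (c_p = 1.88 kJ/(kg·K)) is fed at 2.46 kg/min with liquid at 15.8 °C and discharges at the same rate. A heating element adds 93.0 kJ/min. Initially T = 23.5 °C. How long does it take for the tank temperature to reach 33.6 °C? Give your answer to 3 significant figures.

First-law balance (no shaft work): M c_p dT/dt = ṁ c_p (T_in − T) + 93.0.
τ = M/ṁ = 589.43 min; T_ss = T_in + Q̇/(ṁ c_p) = 35.909 °C.
T(t) = T_ss + (T₀ − T_ss) e^(−t/τ). Set T = 33.6:
e^(−t/τ) = (33.6 − 35.909)/(23.5 − 35.909) = 0.18607
t = −589.43 · ln(0.18607) = 991.20 min.

991 min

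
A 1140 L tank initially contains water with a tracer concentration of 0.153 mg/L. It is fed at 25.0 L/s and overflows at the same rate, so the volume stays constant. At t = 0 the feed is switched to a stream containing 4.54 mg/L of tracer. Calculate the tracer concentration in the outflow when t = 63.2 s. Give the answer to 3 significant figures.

3.44 mg/L

Unsteady species balance (constant V, well mixed): V dC/dt = Q(C_in − C).
Rewrite as dC/dt + C/τ = C_in/τ, τ = V/Q = 45.600 s.
This is linear first-order; C(t) = C_in + (C₀ − C_in) e^(−t/τ).
C(63.2) = 4.54 + (0.153 − 4.54)·e^(−63.2/45.600) = 4.54 + (-4.3870)·0.25008 = 3.4429 mg/L.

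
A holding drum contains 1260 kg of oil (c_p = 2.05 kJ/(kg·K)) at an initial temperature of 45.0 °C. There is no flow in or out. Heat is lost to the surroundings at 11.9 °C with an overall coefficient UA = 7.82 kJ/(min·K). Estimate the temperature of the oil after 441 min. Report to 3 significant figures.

Lumped-capacitance energy balance: M c_p dT/dt = UA(T_amb − T).
dT/dt = (T_ss − T)/τ with T_ss = T_amb = 11.900 °C, τ = M c_p/UA = 1260·2.05/7.82 = 330.31 min.
Integrating: T(t) = T_ss + (T₀ − T_ss) e^(−t/τ).
T(441) = 11.900 + (33.100)·0.26313 = 20.609 °C.

20.6 °C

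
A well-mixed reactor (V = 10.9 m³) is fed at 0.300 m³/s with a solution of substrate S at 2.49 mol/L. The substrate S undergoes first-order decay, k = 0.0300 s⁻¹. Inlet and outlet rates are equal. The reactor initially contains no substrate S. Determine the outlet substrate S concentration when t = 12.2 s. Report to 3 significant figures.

Accumulation = in − out − consumed: V dC/dt = Q C_in − Q C − k V C.
This is linear with rate a = Q/V + k = 0.057523 s⁻¹.
C_ss = Q C_in/(Q + kV) = 1.1914 mol/L; C(t) = C_ss + (C₀ − C_ss) e^(−a t).
C(12.2) = 1.1914 + (-1.1914)·e^(−0.057523·12.2) = 1.1914 + (-1.1914)·0.49570 = 0.60081 mol/L.

0.601 mol/L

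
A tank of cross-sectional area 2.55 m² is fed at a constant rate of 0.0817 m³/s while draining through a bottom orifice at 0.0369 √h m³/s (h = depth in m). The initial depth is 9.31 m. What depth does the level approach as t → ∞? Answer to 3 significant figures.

Mass balance (ρ constant): A dh/dt = Q_in − 0.0369 √h. At steady state dh/dt = 0:
Q_in = 0.0369 √h_ss ⇒ √h_ss = 0.0817/0.0369 = 2.2141.
h_ss = 2.2141² = 4.9022 m. (Since h₀ = 9.31 m > h_ss, the level will fall toward this value.)

4.90 m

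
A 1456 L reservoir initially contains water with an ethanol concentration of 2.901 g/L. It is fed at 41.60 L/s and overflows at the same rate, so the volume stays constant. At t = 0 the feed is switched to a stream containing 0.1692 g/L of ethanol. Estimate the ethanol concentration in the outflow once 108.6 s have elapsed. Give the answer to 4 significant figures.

0.2919 g/L

Species balance on the tank: V dC/dt = Q(C_in − C).
Rewrite as dC/dt + C/τ = C_in/τ, τ = V/Q = 35.0000 s.
Solution: C(t) = C_in + (C₀ − C_in) e^(−t/τ).
C(108.6) = 0.1692 + (2.901 − 0.1692)·e^(−108.6/35.0000) = 0.1692 + (2.73180)·0.0449207 = 0.291914 g/L.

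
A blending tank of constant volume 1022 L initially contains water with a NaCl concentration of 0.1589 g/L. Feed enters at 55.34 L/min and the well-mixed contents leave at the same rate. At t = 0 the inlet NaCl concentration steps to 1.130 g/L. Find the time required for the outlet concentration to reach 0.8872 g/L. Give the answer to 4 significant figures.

25.60 min

Species balance: V dC/dt = Q(C_in − C) ⇒ τ = V/Q = 18.4677 min.
C(t) = C_in + (C₀ − C_in) e^(−t/τ). Set C = 0.8872 and solve for t:
e^(−t/τ) = (C − C_in)/(C₀ − C_in) = (0.8872 − 1.130)/(0.1589 − 1.130) = 0.250026
t = −τ ln(…) = 18.4677 × 1.38619 = 25.5997 min.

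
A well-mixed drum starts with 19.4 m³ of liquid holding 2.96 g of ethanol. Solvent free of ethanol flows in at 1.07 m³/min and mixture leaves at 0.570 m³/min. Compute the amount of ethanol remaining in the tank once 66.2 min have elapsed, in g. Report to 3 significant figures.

0.951 g

Total volume: dV/dt = Q_in − Q_out = 0.50000 m³/min, so V(t) = 19.4 + 0.50000 t and V(66.2) = 52.500 m³.
No ethanol enters, so dm/dt = −Q_out · (m/V).
dm/m = −Q_out dt/(V₀ + 0.50000 t); integrating gives ln(m/m₀) = −(Q_out/(Q_in−Q_out)) ln(V/V₀).
m = m₀ (V₀/V)^(Q_out/(Q_in−Q_out)) = 2.96 × (19.4/52.500)^(1.1400) = 0.95149 g.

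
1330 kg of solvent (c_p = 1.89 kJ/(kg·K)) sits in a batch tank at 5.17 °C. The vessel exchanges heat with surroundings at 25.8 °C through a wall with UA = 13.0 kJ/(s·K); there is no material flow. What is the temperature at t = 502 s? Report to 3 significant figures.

Unsteady energy balance on the tank contents: M c_p dT/dt = −UA(T − T_amb).
dT/dt = (T_ss − T)/τ with T_ss = T_amb = 25.800 °C, τ = M c_p/UA = 1330·1.89/13.0 = 193.36 s.
Solution: T(t) = T_ss + (T₀ − T_ss) e^(−t/τ).
T(502) = 25.800 + (-20.630)·0.074558 = 24.262 °C.

24.3 °C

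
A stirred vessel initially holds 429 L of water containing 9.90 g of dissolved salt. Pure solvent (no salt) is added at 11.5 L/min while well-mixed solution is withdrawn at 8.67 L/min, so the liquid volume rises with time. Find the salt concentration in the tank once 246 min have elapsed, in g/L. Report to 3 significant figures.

0.000459 g/L

Total volume: dV/dt = Q_in − Q_out = 2.8300 L/min, so V(t) = 429 + 2.8300 t and V(246) = 1125.2 L.
Solute balance: dm/dt = 0 − Q_out C = −Q_out m/V(t).
Separate: dm/m = −Q_out dt/V(t) ⇒ ln(m/m₀) = −(Q_out/(Q_in−Q_out)) ln(V/V₀).
m = m₀ (V₀/V)^(Q_out/(Q_in−Q_out)) = 9.90 × (429/1125.2)^(3.0636) = 0.51607 g.
C = m/V = 0.51607/1125.2 = 0.00045865 g/L.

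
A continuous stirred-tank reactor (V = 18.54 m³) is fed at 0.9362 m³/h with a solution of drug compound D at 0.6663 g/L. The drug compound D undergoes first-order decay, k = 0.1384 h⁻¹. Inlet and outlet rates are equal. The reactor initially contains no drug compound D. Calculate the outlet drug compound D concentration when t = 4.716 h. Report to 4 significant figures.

Accumulation = in − out − consumed: V dC/dt = Q C_in − Q C − k V C.
dC/dt = (Q/V) C_in − (Q/V + k) C; effective rate a = Q/V + k = 0.0504962 + 0.1384 = 0.188896 h⁻¹.
C_ss = Q C_in/(Q + kV) = 0.178117 g/L; C(t) = C_ss + (C₀ − C_ss) e^(−a t).
C(4.716) = 0.178117 + (-0.178117)·e^(−0.188896·4.716) = 0.178117 + (-0.178117)·0.410313 = 0.105033 g/L.

0.1050 g/L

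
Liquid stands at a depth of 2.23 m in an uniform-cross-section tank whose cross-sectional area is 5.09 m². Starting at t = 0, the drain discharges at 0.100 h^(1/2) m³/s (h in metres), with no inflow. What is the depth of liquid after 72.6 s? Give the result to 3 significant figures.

A dh/dt = −Q_out = −0.100 √h.
Separate and integrate: 2(√h − √h₀) = −(0.100/A) t.
√h = √2.23 − 0.100·72.6/(2·5.09) = 1.4933 − 0.71316 = 0.78016.
h = 0.78016² = 0.60864 m.

0.609 m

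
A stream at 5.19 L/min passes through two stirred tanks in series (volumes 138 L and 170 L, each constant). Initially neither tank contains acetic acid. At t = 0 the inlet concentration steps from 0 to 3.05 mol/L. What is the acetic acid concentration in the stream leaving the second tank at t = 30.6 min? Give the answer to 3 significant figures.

Species balance on tank i: dCᵢ/dt = (Cᵢ₋₁ − Cᵢ)/τᵢ with τᵢ = Vᵢ/Q.
τ₁ = 138/5.19 = 26.590 min; τ₂ = 170/5.19 = 32.755 min.
Solving the cascade with C₁(0)=C₂(0)=0 gives C₂(t) = C_in[1 − (τ₁ e^(−t/τ₁) − τ₂ e^(−t/τ₂))/(τ₁ − τ₂)].
At t = 30.6: e^(−t/τ₁) = 0.31638, e^(−t/τ₂) = 0.39290.
C₂ = 3.05·[1 − (26.590·0.31638 − 32.755·0.39290)/(-6.1657)] = 3.05·0.27709 = 0.84512 mol/L.

0.845 mol/L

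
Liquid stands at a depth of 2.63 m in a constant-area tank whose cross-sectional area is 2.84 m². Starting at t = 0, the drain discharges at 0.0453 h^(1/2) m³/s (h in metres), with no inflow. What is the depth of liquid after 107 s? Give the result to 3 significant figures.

With no inflow, A dh/dt = −0.0453 √h.
Separate and integrate: 2(√h − √h₀) = −(0.0453/A) t.
√h = √2.63 − 0.0453·107/(2·2.84) = 1.6217 − 0.85336 = 0.76836.
h = 0.76836² = 0.59038 m.

0.590 m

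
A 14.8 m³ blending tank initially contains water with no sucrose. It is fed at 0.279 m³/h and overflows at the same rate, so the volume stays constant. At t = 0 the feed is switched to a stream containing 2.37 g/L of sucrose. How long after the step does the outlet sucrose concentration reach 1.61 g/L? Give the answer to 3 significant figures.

60.3 h

Species balance: V dC/dt = Q(C_in − C) ⇒ τ = V/Q = 53.047 h.
C(t) = C_in + (C₀ − C_in) e^(−t/τ). Set C = 1.61 and solve for t:
e^(−t/τ) = (C − C_in)/(C₀ − C_in) = (1.61 − 2.37)/(0 − 2.37) = 0.32068
t = −τ ln(…) = 53.047 × 1.1373 = 60.331 h.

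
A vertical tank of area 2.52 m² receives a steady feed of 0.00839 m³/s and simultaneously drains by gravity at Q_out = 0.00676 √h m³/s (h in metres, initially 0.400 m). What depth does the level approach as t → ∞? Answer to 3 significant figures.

Level balance: A dh/dt = 0.00839 − 0.00676 √h. Setting dh/dt = 0:
Q_in = 0.00676 √h_ss ⇒ √h_ss = 0.00839/0.00676 = 1.2411.
h_ss = 1.2411² = 1.5404 m. (Since h₀ = 0.400 m < h_ss, the level will rise toward this value.)

1.54 m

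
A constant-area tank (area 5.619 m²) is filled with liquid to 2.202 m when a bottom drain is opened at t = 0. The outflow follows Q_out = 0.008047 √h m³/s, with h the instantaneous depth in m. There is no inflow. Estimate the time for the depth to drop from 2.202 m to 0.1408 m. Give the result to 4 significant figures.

A dh/dt = −Q_out = −0.008047 √h.
This is separable: 2 d(√h)/dt = −0.008047/A, so √h = √h₀ − (0.008047/(2A)) t.
t = 2A(√h₀ − √h)/0.008047 = 2·5.619·(√2.202 − √0.1408)/0.008047
  = 11.2380 × (1.48391 − 0.375233) / 0.008047 = 1548.32 s.

1548 s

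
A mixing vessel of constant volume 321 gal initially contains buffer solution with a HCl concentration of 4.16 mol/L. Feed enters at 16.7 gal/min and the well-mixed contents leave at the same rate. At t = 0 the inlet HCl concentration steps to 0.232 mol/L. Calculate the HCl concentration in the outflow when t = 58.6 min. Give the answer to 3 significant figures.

Unsteady species balance (constant V, well mixed): V dC/dt = Q(C_in − C).
So dC/dt = (C_in − C)/τ with τ = V/Q = 321/16.7 = 19.222 min.
C approaches C_in exponentially: C(t) = C_in + (C₀ − C_in) e^(−t/τ).
C(58.6) = 0.232 + (4.16 − 0.232)·e^(−58.6/19.222) = 0.232 + (3.9280)·0.047422 = 0.41828 mol/L.

0.418 mol/L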